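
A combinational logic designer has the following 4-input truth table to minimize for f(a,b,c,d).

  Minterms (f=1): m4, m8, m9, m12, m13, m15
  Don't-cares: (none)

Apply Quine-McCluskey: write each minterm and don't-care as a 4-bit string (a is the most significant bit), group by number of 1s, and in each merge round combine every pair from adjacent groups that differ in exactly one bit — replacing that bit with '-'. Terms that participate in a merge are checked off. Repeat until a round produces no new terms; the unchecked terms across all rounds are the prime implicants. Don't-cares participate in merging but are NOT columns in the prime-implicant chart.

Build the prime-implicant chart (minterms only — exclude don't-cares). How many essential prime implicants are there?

[col 0] 0100*, 1000*, 1001*, 1100*, 1101*, 1111*
[col 1] -100, 1-00*, 1-01*, 100-*, 11-1, 110-*
[col 2] 1-0-
Prime implicants: -100, 1-0-, 11-1
PI chart (minterm → PIs covering it):
  4 | -100  (sole → essential)
  8 | 1-0-  (sole → essential)
  9 | 1-0-  (sole → essential)
  12 | -100,1-0-
  13 | 1-0-,11-1
  15 | 11-1  (sole → essential)
Essential prime implicants: -100, 1-0-, 11-1

3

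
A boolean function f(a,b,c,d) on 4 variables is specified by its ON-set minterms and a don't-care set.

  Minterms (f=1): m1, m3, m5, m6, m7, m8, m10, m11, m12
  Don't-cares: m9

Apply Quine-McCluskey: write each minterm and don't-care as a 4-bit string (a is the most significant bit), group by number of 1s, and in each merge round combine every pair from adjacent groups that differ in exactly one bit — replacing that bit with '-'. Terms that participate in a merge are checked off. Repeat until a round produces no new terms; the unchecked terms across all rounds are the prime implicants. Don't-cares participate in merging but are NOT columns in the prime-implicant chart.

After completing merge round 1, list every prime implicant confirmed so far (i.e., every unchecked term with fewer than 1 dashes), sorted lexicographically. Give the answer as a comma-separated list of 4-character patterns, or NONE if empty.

[col 0] 0001*, 0011*, 0101*, 0110*, 0111*, 1000*, 1001*, 1010*, 1011*, 1100*
[col 1] -001*, -011*, 0-01*, 0-11*, 00-1*, 01-1*, 011-, 1-00, 10-0*, 10-1*, 100-*, 101-*
[col 2] -0-1, 0--1, 10--
Prime implicants: -0-1, 0--1, 011-, 1-00, 10--

NONE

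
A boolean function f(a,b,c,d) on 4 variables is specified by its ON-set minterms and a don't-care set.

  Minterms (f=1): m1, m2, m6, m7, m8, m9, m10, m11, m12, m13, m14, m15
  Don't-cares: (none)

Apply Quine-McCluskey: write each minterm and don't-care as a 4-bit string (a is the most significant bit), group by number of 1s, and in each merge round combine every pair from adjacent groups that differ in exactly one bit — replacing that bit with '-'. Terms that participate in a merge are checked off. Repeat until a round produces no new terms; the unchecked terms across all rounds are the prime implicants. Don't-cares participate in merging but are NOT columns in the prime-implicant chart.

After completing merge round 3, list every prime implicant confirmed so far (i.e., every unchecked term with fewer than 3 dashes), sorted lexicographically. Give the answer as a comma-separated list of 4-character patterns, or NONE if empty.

--10, -001, -11-

Round 0: 0001✓ 0010✓ 0110✓ 0111✓ 1000✓ 1001✓ 1010✓ 1011✓ 1100✓ 1101✓ 1110✓ 1111✓
Round 1: -001 -010✓ -110✓ -111✓ 0-10✓ 011-✓ 1-00✓ 1-01✓ 1-10✓ 1-11✓ 10-0✓ 10-1✓ 100-✓ 101-✓ 11-0✓ 11-1✓ 110-✓ 111-✓
Round 2: --10 -11- 1--0✓ 1--1✓ 1-0-✓ 1-1-✓ 10--✓ 11--✓
Round 3: 1---
PIs = {--10, -001, -11-, 1---}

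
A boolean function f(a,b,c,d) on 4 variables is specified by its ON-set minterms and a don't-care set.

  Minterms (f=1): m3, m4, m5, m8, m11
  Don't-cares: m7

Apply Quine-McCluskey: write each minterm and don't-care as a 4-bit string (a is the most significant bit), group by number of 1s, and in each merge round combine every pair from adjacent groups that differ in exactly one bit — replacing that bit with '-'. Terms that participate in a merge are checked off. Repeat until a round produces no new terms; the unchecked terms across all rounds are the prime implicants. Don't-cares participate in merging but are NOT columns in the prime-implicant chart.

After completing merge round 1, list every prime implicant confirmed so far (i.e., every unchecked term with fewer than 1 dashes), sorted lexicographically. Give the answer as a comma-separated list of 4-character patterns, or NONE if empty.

1000

[col 0] 0011*, 0100*, 0101*, 0111*, 1000, 1011*
[col 1] -011, 0-11, 01-1, 010-
Prime implicants: -011, 0-11, 01-1, 010-, 1000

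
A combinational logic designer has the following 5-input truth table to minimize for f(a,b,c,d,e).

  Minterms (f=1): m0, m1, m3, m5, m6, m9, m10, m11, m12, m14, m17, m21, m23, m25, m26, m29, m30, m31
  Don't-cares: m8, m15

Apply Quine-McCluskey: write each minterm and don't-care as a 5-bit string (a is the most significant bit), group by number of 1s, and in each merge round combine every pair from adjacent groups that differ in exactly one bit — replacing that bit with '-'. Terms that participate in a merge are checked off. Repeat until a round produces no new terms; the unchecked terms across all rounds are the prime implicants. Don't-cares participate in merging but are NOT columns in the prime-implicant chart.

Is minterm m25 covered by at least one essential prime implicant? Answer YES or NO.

[col 0] 00000*, 00001*, 00011*, 00101*, 00110*, 01000*, 01001*, 01010*, 01011*, 01100*, 01110*, 01111*, 10001*, 10101*, 10111*, 11001*, 11010*, 11101*, 11110*, 11111*
[col 1] -0001*, -0101*, -1001*, -1010*, -1110*, -1111*, 0-000*, 0-001*, 0-011*, 0-110, 00-01*, 000-1*, 0000-*, 01-00*, 01-10*, 01-11*, 010-0*, 010-1*, 0100-*, 0101-*, 011-0*, 0111-*, 1-001*, 1-101*, 1-111*, 10-01*, 101-1*, 11-01*, 11-10*, 111-1*, 1111-*
[col 2] --001, -0-01, -1-10, -111-, 0-0-1, 0-00-, 01--0, 01-1-, 010--, 1--01, 1-1-1
Prime implicants: --001, -0-01, -1-10, -111-, 0-0-1, 0-00-, 0-110, 01--0, 01-1-, 010--, 1--01, 1-1-1
PI chart (minterm → PIs covering it):
  0 | 0-00-  (sole → essential)
  1 | --001,-0-01,0-0-1,0-00-
  3 | 0-0-1  (sole → essential)
  5 | -0-01  (sole → essential)
  6 | 0-110  (sole → essential)
  9 | --001,0-0-1,0-00-,010--
  10 | -1-10,01--0,01-1-,010--
  11 | 0-0-1,01-1-,010--
  12 | 01--0  (sole → essential)
  14 | -1-10,-111-,0-110,01--0,01-1-
  17 | --001,-0-01,1--01
  21 | -0-01,1--01,1-1-1
  23 | 1-1-1  (sole → essential)
  25 | --001,1--01
  26 | -1-10  (sole → essential)
  29 | 1--01,1-1-1
  30 | -1-10,-111-
  31 | -111-,1-1-1
Essential prime implicants: -0-01, -1-10, 0-0-1, 0-00-, 0-110, 01--0, 1-1-1

NO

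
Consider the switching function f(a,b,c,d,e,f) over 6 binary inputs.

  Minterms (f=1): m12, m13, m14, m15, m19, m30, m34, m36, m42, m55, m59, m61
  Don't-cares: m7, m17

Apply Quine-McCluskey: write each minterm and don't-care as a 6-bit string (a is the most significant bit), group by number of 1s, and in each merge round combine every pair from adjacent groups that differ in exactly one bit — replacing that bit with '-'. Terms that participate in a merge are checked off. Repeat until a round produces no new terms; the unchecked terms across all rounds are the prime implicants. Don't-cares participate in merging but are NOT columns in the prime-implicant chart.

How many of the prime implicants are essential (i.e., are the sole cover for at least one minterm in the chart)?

size-2^0 implicants → 000111(✓)  001100(✓)  001101(✓)  001110(✓)  001111(✓)  010001(✓)  010011(✓)  011110(✓)  100010(✓)  100100  101010(✓)  110111  111011  111101
size-2^1 implicants → 0-1110  00-111  0011-0(✓)  0011-1(✓)  00110-(✓)  00111-(✓)  0100-1  10-010
size-2^2 implicants → 0011--
Unchecked terms (primes): 0-1110, 00-111, 0011--, 0100-1, 10-010, 100100, 110111, 111011, 111101
Minterm coverage:
  m12 ⊆ 0011-- [E]
  m13 ⊆ 0011-- [E]
  m14 ⊆ 0-1110,0011--
  m15 ⊆ 00-111,0011--
  m19 ⊆ 0100-1 [E]
  m30 ⊆ 0-1110 [E]
  m34 ⊆ 10-010 [E]
  m36 ⊆ 100100 [E]
  m42 ⊆ 10-010 [E]
  m55 ⊆ 110111 [E]
  m59 ⊆ 111011 [E]
  m61 ⊆ 111101 [E]
E = {0-1110, 0011--, 0100-1, 10-010, 100100, 110111, 111011, 111101}

8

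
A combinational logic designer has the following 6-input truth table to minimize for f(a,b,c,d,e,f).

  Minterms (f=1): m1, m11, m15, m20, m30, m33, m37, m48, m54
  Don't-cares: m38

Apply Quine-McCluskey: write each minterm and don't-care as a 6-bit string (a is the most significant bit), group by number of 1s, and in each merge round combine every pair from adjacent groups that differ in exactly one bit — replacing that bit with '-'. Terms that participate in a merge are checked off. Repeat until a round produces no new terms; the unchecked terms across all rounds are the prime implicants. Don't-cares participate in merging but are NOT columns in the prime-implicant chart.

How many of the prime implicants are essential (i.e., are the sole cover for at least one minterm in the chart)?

[col 0] 000001*, 001011*, 001111*, 010100, 011110, 100001*, 100101*, 100110*, 110000, 110110*
[col 1] -00001, 001-11, 1-0110, 100-01
Prime implicants: -00001, 001-11, 010100, 011110, 1-0110, 100-01, 110000
PI chart (minterm → PIs covering it):
  1 | -00001  (sole → essential)
  11 | 001-11  (sole → essential)
  15 | 001-11  (sole → essential)
  20 | 010100  (sole → essential)
  30 | 011110  (sole → essential)
  33 | -00001,100-01
  37 | 100-01  (sole → essential)
  48 | 110000  (sole → essential)
  54 | 1-0110  (sole → essential)
Essential prime implicants: -00001, 001-11, 010100, 011110, 1-0110, 100-01, 110000

7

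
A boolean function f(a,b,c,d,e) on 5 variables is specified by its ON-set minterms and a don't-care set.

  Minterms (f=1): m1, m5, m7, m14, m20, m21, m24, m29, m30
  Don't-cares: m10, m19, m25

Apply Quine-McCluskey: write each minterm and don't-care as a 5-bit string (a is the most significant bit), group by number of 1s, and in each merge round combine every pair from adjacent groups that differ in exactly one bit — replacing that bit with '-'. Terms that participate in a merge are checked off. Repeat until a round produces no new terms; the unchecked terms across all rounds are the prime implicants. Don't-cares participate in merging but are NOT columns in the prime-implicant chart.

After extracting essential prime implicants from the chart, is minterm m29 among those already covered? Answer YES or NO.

NO

[col 0] 00001*, 00101*, 00111*, 01010*, 01110*, 10011, 10100*, 10101*, 11000*, 11001*, 11101*, 11110*
[col 1] -0101, -1110, 00-01, 001-1, 01-10, 1-101, 1010-, 11-01, 1100-
Prime implicants: -0101, -1110, 00-01, 001-1, 01-10, 1-101, 10011, 1010-, 11-01, 1100-
PI chart (minterm → PIs covering it):
  1 | 00-01  (sole → essential)
  5 | -0101,00-01,001-1
  7 | 001-1  (sole → essential)
  14 | -1110,01-10
  20 | 1010-  (sole → essential)
  21 | -0101,1-101,1010-
  24 | 1100-  (sole → essential)
  29 | 1-101,11-01
  30 | -1110  (sole → essential)
Essential prime implicants: -1110, 00-01, 001-1, 1010-, 1100-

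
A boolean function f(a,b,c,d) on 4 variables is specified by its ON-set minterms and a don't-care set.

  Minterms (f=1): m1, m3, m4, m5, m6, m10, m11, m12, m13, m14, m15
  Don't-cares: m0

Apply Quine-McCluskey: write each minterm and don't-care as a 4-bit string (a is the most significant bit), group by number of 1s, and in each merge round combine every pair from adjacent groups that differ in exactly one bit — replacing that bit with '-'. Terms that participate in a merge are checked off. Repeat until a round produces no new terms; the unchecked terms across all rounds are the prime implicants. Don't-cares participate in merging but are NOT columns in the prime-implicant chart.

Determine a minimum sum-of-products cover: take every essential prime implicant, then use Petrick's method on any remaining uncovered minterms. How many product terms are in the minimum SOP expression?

4

Round 0: 0000✓ 0001✓ 0011✓ 0100✓ 0101✓ 0110✓ 1010✓ 1011✓ 1100✓ 1101✓ 1110✓ 1111✓
Round 1: -011 -100✓ -101✓ -110✓ 0-00✓ 0-01✓ 00-1 000-✓ 01-0✓ 010-✓ 1-10✓ 1-11✓ 101-✓ 11-0✓ 11-1✓ 110-✓ 111-✓
Round 2: -1-0 -10- 0-0- 1-1- 11--
PIs = {-011, -1-0, -10-, 0-0-, 00-1, 1-1-, 11--}
Coverage chart:
  m1: 0-0-,00-1
  m3: -011,00-1
  m4: -1-0,-10-,0-0-
  m5: -10-,0-0-
  m6: -1-0 ←essential
  m10: 1-1- ←essential
  m11: -011,1-1-
  m12: -1-0,-10-,11--
  m13: -10-,11--
  m14: -1-0,1-1-,11--
  m15: 1-1-,11--
Essential: -1-0, 1-1-
Petrick residual → -10-, 00-1
Min cover (4 terms): bd' + bc' + a'b'd + ac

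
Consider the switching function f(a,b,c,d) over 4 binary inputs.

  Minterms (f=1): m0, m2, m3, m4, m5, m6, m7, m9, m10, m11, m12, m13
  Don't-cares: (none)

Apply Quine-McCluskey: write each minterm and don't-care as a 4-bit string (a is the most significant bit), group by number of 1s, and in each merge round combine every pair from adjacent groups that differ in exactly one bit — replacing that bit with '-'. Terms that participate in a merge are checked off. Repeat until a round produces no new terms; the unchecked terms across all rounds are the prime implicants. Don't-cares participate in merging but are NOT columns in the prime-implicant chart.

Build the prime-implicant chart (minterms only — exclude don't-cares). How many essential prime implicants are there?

Round 0: 0000✓ 0010✓ 0011✓ 0100✓ 0101✓ 0110✓ 0111✓ 1001✓ 1010✓ 1011✓ 1100✓ 1101✓
Round 1: -010✓ -011✓ -100✓ -101✓ 0-00✓ 0-10✓ 0-11✓ 00-0✓ 001-✓ 01-0✓ 01-1✓ 010-✓ 011-✓ 1-01 10-1 101-✓ 110-✓
Round 2: -01- -10- 0--0 0-1- 01--
PIs = {-01-, -10-, 0--0, 0-1-, 01--, 1-01, 10-1}
Coverage chart:
  m0: 0--0 ←essential
  m2: -01-,0--0,0-1-
  m3: -01-,0-1-
  m4: -10-,0--0,01--
  m5: -10-,01--
  m6: 0--0,0-1-,01--
  m7: 0-1-,01--
  m9: 1-01,10-1
  m10: -01- ←essential
  m11: -01-,10-1
  m12: -10- ←essential
  m13: -10-,1-01
Essential: -01-, -10-, 0--0

3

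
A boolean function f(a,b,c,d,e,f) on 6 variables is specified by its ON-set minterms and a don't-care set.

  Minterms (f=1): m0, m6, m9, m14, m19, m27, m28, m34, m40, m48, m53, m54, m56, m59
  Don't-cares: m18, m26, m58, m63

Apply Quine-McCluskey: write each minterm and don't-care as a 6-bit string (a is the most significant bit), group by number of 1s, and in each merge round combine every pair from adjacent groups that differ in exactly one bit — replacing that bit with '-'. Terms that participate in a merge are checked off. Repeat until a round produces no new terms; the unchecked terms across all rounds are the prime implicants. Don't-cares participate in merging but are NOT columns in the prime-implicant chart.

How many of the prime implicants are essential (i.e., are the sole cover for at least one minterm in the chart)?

10

[col 0] 000000, 000110*, 001001, 001110*, 010010*, 010011*, 011010*, 011011*, 011100, 100010, 101000*, 110000*, 110101, 110110, 111000*, 111010*, 111011*, 111111*
[col 1] -11010*, -11011*, 00-110, 01-010*, 01-011*, 01001-*, 01101-*, 1-1000, 11-000, 111-11, 1110-0, 11101-*
[col 2] -1101-, 01-01-
Prime implicants: -1101-, 00-110, 000000, 001001, 01-01-, 011100, 1-1000, 100010, 11-000, 110101, 110110, 111-11, 1110-0
PI chart (minterm → PIs covering it):
  0 | 000000  (sole → essential)
  6 | 00-110  (sole → essential)
  9 | 001001  (sole → essential)
  14 | 00-110  (sole → essential)
  19 | 01-01-  (sole → essential)
  27 | -1101-,01-01-
  28 | 011100  (sole → essential)
  34 | 100010  (sole → essential)
  40 | 1-1000  (sole → essential)
  48 | 11-000  (sole → essential)
  53 | 110101  (sole → essential)
  54 | 110110  (sole → essential)
  56 | 1-1000,11-000,1110-0
  59 | -1101-,111-11
Essential prime implicants: 00-110, 000000, 001001, 01-01-, 011100, 1-1000, 100010, 11-000, 110101, 110110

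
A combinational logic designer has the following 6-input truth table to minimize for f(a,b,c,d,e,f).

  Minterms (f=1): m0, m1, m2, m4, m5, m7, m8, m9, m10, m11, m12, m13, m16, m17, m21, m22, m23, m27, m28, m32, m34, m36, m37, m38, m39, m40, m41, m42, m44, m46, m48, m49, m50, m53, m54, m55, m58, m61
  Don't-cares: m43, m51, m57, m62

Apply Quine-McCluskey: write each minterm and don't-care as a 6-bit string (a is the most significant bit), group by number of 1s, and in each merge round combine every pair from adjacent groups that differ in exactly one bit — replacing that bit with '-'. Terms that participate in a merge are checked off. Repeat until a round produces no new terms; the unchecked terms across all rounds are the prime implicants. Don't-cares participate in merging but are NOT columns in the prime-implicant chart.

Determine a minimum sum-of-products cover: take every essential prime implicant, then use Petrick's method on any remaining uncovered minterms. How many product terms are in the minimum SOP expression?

11

Round 0: 000000✓ 000001✓ 000010✓ 000100✓ 000101✓ 000111✓ 001000✓ 001001✓ 001010✓ 001011✓ 001100✓ 001101✓ 010000✓ 010001✓ 010101✓ 010110✓ 010111✓ 011011✓ 011100✓ 100000✓ 100010✓ 100100✓ 100101✓ 100110✓ 100111✓ 101000✓ 101001✓ 101010✓ 101011✓ 101100✓ 101110✓ 110000✓ 110001✓ 110010✓ 110011✓ 110101✓ 110110✓ 110111✓ 111001✓ 111010✓ 111101✓ 111110✓
Round 1: -00000✓ -00010✓ -00100✓ -00101✓ -00111✓ -01000✓ -01001✓ -01010✓ -01011✓ -01100✓ -10000✓ -10001✓ -10101✓ -10110✓ -10111✓ 0-0000✓ 0-0001✓ 0-0101✓ 0-0111✓ 0-1011 0-1100 00-000✓ 00-001✓ 00-010✓ 00-100✓ 00-101✓ 000-00✓ 000-01✓ 0000-0✓ 00000-✓ 0001-1✓ 00010-✓ 001-00✓ 001-01✓ 0010-0✓ 0010-1✓ 00100-✓ 00101-✓ 00110-✓ 010-01✓ 01000-✓ 0101-1✓ 01011-✓ 1-0000✓ 1-0010✓ 1-0101✓ 1-0110✓ 1-0111✓ 1-1001 1-1010✓ 1-1110✓ 10-000✓ 10-010✓ 10-100✓ 10-110✓ 100-00✓ 100-10✓ 1000-0✓ 1001-0✓ 1001-1✓ 10010-✓ 10011-✓ 101-00✓ 101-10✓ 1010-0✓ 1010-1✓ 10100-✓ 10101-✓ 1011-0✓ 11-001✓ 11-010✓ 11-101✓ 11-110✓ 110-01✓ 110-10✓ 110-11✓ 1100-0✓ 1100-1✓ 11000-✓ 11001-✓ 1101-1✓ 11011-✓ 111-01✓ 111-10✓
Round 2: --0000 --0101✓ --0111✓ -0-000✓ -0-010✓ -0-100✓ -00-00✓ -000-0✓ -001-1✓ -0010- -01-00✓ -010-0✓ -010-1✓ -0100-✓ -0101-✓ -10-01 -1000- -101-1✓ -1011- 0-0-01 0-000- 0-01-1✓ 00--00✓ 00--01✓ 00-0-0✓ 00-00-✓ 00-10-✓ 000-0-✓ 001-0-✓ 0010--✓ 1--010✓ 1--110✓ 1-0-10✓ 1-00-0 1-01-1✓ 1-011- 1-1-10✓ 10--00✓ 10--10✓ 10-0-0✓ 10-1-0✓ 100--0✓ 1001-- 101--0✓ 1010--✓ 11--01 11--10✓ 110--1 110-1- 1100--
Round 3: --01-1 -0--00 -0-0-0 -010-- 00--0- 1---10 10---0
PIs = {--0000, --01-1, -0--00, -0-0-0, -0010-, -010--, -10-01, -1000-, -1011-, 0-0-01, 0-000-, 0-1011, 0-1100, 00--0-, 1---10, 1-00-0, 1-011-, 1-1001, 10---0, 1001--, 11--01, 110--1, 110-1-, 1100--}
Coverage chart:
  m0: --0000,-0--00,-0-0-0,0-000-,00--0-
  m1: 0-0-01,0-000-,00--0-
  m2: -0-0-0 ←essential
  m4: -0--00,-0010-,00--0-
  m5: --01-1,-0010-,0-0-01,00--0-
  m7: --01-1 ←essential
  m8: -0--00,-0-0-0,-010--,00--0-
  m9: -010--,00--0-
  m10: -0-0-0,-010--
  m11: -010--,0-1011
  m12: -0--00,0-1100,00--0-
  m13: 00--0- ←essential
  m16: --0000,-1000-,0-000-
  m17: -10-01,-1000-,0-0-01,0-000-
  m21: --01-1,-10-01,0-0-01
  m22: -1011- ←essential
  m23: --01-1,-1011-
  m27: 0-1011 ←essential
  m28: 0-1100 ←essential
  m32: --0000,-0--00,-0-0-0,1-00-0,10---0
  m34: -0-0-0,1---10,1-00-0,10---0
  m36: -0--00,-0010-,10---0,1001--
  m37: --01-1,-0010-,1001--
  m38: 1---10,1-011-,10---0,1001--
  m39: --01-1,1-011-,1001--
  m40: -0--00,-0-0-0,-010--,10---0
  m41: -010--,1-1001
  m42: -0-0-0,-010--,1---10,10---0
  m44: -0--00,10---0
  m46: 1---10,10---0
  m48: --0000,-1000-,1-00-0,1100--
  m49: -10-01,-1000-,11--01,110--1,1100--
  m50: 1---10,1-00-0,110-1-,1100--
  m53: --01-1,-10-01,11--01,110--1
  m54: -1011-,1---10,1-011-,110-1-
  m55: --01-1,-1011-,1-011-,110--1,110-1-
  m58: 1---10 ←essential
  m61: 11--01 ←essential
Essential: --01-1, -0-0-0, -1011-, 0-1011, 0-1100, 00--0-, 1---10, 11--01
Petrick residual → -0--00, -010--, -1000-
Min cover (11 terms): c'df + b'e'f' + b'd'f' + b'cd' + bc'd'e' + bc'de + a'cd'ef + a'cde'f' + a'b'e' + aef' + abe'f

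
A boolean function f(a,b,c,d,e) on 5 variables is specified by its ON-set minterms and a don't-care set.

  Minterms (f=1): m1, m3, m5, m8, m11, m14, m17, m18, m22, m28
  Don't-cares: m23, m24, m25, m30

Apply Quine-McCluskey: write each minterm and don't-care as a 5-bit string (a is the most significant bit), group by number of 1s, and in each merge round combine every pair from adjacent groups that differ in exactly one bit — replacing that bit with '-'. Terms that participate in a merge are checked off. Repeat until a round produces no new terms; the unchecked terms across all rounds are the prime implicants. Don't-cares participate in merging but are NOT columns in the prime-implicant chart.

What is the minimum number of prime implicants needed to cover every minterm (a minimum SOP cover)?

Round 0: 00001✓ 00011✓ 00101✓ 01000✓ 01011✓ 01110✓ 10001✓ 10010✓ 10110✓ 10111✓ 11000✓ 11001✓ 11100✓ 11110✓
Round 1: -0001 -1000 -1110 0-011 00-01 000-1 1-001 1-110 10-10 1011- 11-00 1100- 111-0
PIs = {-0001, -1000, -1110, 0-011, 00-01, 000-1, 1-001, 1-110, 10-10, 1011-, 11-00, 1100-, 111-0}
Coverage chart:
  m1: -0001,00-01,000-1
  m3: 0-011,000-1
  m5: 00-01 ←essential
  m8: -1000 ←essential
  m11: 0-011 ←essential
  m14: -1110 ←essential
  m17: -0001,1-001
  m18: 10-10 ←essential
  m22: 1-110,10-10,1011-
  m28: 11-00,111-0
Essential: -1000, -1110, 0-011, 00-01, 10-10
Petrick residual → -0001, 11-00
Min cover (7 terms): b'c'd'e + bc'd'e' + bcde' + a'c'de + a'b'd'e + ab'de' + abd'e'

7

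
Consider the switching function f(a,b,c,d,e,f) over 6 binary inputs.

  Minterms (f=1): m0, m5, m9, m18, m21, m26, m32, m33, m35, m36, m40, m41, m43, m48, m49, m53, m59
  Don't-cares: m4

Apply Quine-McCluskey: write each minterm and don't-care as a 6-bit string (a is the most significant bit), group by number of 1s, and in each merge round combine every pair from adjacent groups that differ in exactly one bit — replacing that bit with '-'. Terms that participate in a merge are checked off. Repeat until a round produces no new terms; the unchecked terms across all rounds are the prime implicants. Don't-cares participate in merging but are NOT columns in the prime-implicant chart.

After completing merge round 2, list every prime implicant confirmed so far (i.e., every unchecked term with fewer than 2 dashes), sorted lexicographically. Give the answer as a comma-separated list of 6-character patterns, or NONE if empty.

Round 0: 000000✓ 000100✓ 000101✓ 001001✓ 010010✓ 010101✓ 011010✓ 100000✓ 100001✓ 100011✓ 100100✓ 101000✓ 101001✓ 101011✓ 110000✓ 110001✓ 110101✓ 111011✓
Round 1: -00000✓ -00100✓ -01001 -10101 0-0101 000-00✓ 00010- 01-010 1-0000✓ 1-0001✓ 1-1011 10-000✓ 10-001✓ 10-011✓ 100-00✓ 1000-1✓ 10000-✓ 1010-1✓ 10100-✓ 110-01 11000-✓
Round 2: -00-00 1-000- 10-0-1 10-00-
PIs = {-00-00, -01001, -10101, 0-0101, 00010-, 01-010, 1-000-, 1-1011, 10-0-1, 10-00-, 110-01}

-01001, -10101, 0-0101, 00010-, 01-010, 1-1011, 110-01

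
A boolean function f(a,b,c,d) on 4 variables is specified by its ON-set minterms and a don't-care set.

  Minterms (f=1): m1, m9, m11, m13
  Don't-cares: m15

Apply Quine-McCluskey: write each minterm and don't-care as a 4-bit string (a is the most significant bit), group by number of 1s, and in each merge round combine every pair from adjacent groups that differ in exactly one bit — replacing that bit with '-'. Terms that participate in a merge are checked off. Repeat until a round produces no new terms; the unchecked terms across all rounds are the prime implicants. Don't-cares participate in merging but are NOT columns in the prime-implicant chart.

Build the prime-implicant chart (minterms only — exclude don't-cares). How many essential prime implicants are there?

2

size-2^0 implicants → 0001(✓)  1001(✓)  1011(✓)  1101(✓)  1111(✓)
size-2^1 implicants → -001  1-01(✓)  1-11(✓)  10-1(✓)  11-1(✓)
size-2^2 implicants → 1--1
Unchecked terms (primes): -001, 1--1
Minterm coverage:
  m1 ⊆ -001 [E]
  m9 ⊆ -001,1--1
  m11 ⊆ 1--1 [E]
  m13 ⊆ 1--1 [E]
E = {-001, 1--1}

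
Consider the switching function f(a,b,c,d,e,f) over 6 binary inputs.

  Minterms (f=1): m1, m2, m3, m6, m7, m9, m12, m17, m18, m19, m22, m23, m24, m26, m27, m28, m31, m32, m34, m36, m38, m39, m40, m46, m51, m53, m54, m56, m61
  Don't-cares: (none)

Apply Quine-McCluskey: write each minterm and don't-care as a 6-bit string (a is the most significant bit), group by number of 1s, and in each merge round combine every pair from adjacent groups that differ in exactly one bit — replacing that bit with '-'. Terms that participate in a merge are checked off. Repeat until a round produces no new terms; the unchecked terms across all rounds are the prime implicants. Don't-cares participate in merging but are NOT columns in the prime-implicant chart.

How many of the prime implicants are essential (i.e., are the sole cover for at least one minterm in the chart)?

size-2^0 implicants → 000001(✓)  000010(✓)  000011(✓)  000110(✓)  000111(✓)  001001(✓)  001100(✓)  010001(✓)  010010(✓)  010011(✓)  010110(✓)  010111(✓)  011000(✓)  011010(✓)  011011(✓)  011100(✓)  011111(✓)  100000(✓)  100010(✓)  100100(✓)  100110(✓)  100111(✓)  101000(✓)  101110(✓)  110011(✓)  110101(✓)  110110(✓)  111000(✓)  111101(✓)
size-2^1 implicants → -00010(✓)  -00110(✓)  -00111(✓)  -10011  -10110(✓)  -11000  0-0001(✓)  0-0010(✓)  0-0011(✓)  0-0110(✓)  0-0111(✓)  0-1100  00-001  000-10(✓)  000-11(✓)  0000-1(✓)  00001-(✓)  00011-(✓)  01-010(✓)  01-011(✓)  01-111(✓)  010-10(✓)  010-11(✓)  0100-1(✓)  01001-(✓)  01011-(✓)  011-00  011-11(✓)  0110-0  01101-(✓)  1-0110(✓)  1-1000  10-000  10-110  100-00(✓)  100-10(✓)  1000-0(✓)  1001-0(✓)  10011-(✓)  11-101
size-2^2 implicants → --0110  -00-10  -0011-  0-0-10(✓)  0-0-11(✓)  0-00-1  0-001-(✓)  0-011-(✓)  000-1-(✓)  01--11  01-01-  010-1-(✓)  100--0
size-2^3 implicants → 0-0-1-
Unchecked terms (primes): --0110, -00-10, -0011-, -10011, -11000, 0-0-1-, 0-00-1, 0-1100, 00-001, 01--11, 01-01-, 011-00, 0110-0, 1-1000, 10-000, 10-110, 100--0, 11-101
Minterm coverage:
  m1 ⊆ 0-00-1,00-001
  m2 ⊆ -00-10,0-0-1-
  m3 ⊆ 0-0-1-,0-00-1
  m6 ⊆ --0110,-00-10,-0011-,0-0-1-
  m7 ⊆ -0011-,0-0-1-
  m9 ⊆ 00-001 [E]
  m12 ⊆ 0-1100 [E]
  m17 ⊆ 0-00-1 [E]
  m18 ⊆ 0-0-1-,01-01-
  m19 ⊆ -10011,0-0-1-,0-00-1,01--11,01-01-
  m22 ⊆ --0110,0-0-1-
  m23 ⊆ 0-0-1-,01--11
  m24 ⊆ -11000,011-00,0110-0
  m26 ⊆ 01-01-,0110-0
  m27 ⊆ 01--11,01-01-
  m28 ⊆ 0-1100,011-00
  m31 ⊆ 01--11 [E]
  m32 ⊆ 10-000,100--0
  m34 ⊆ -00-10,100--0
  m36 ⊆ 100--0 [E]
  m38 ⊆ --0110,-00-10,-0011-,10-110,100--0
  m39 ⊆ -0011- [E]
  m40 ⊆ 1-1000,10-000
  m46 ⊆ 10-110 [E]
  m51 ⊆ -10011 [E]
  m53 ⊆ 11-101 [E]
  m54 ⊆ --0110 [E]
  m56 ⊆ -11000,1-1000
  m61 ⊆ 11-101 [E]
E = {--0110, -0011-, -10011, 0-00-1, 0-1100, 00-001, 01--11, 10-110, 100--0, 11-101}

10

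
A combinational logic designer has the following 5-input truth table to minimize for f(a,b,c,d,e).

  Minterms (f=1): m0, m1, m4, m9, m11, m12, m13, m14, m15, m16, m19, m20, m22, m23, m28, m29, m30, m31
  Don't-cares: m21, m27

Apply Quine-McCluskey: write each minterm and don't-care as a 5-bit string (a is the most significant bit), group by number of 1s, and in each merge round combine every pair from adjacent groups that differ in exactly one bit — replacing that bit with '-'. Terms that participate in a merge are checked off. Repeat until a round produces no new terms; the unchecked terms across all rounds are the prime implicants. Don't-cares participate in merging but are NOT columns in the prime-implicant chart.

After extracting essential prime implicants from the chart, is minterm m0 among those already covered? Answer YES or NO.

YES

size-2^0 implicants → 00000(✓)  00001(✓)  00100(✓)  01001(✓)  01011(✓)  01100(✓)  01101(✓)  01110(✓)  01111(✓)  10000(✓)  10011(✓)  10100(✓)  10101(✓)  10110(✓)  10111(✓)  11011(✓)  11100(✓)  11101(✓)  11110(✓)  11111(✓)
size-2^1 implicants → -0000(✓)  -0100(✓)  -1011(✓)  -1100(✓)  -1101(✓)  -1110(✓)  -1111(✓)  0-001  0-100(✓)  00-00(✓)  0000-  01-01(✓)  01-11(✓)  010-1(✓)  011-0(✓)  011-1(✓)  0110-(✓)  0111-(✓)  1-011(✓)  1-100(✓)  1-101(✓)  1-110(✓)  1-111(✓)  10-00(✓)  10-11(✓)  101-0(✓)  101-1(✓)  1010-(✓)  1011-(✓)  11-11(✓)  111-0(✓)  111-1(✓)  1110-(✓)  1111-(✓)
size-2^2 implicants → --100  -0-00  -1-11  -11-0(✓)  -11-1(✓)  -110-(✓)  -111-(✓)  01--1  011--(✓)  1--11  1-1-0(✓)  1-1-1(✓)  1-10-(✓)  1-11-(✓)  101--(✓)  111--(✓)
size-2^3 implicants → -11--  1-1--
Unchecked terms (primes): --100, -0-00, -1-11, -11--, 0-001, 0000-, 01--1, 1--11, 1-1--
Minterm coverage:
  m0 ⊆ -0-00,0000-
  m1 ⊆ 0-001,0000-
  m4 ⊆ --100,-0-00
  m9 ⊆ 0-001,01--1
  m11 ⊆ -1-11,01--1
  m12 ⊆ --100,-11--
  m13 ⊆ -11--,01--1
  m14 ⊆ -11-- [E]
  m15 ⊆ -1-11,-11--,01--1
  m16 ⊆ -0-00 [E]
  m19 ⊆ 1--11 [E]
  m20 ⊆ --100,-0-00,1-1--
  m22 ⊆ 1-1-- [E]
  m23 ⊆ 1--11,1-1--
  m28 ⊆ --100,-11--,1-1--
  m29 ⊆ -11--,1-1--
  m30 ⊆ -11--,1-1--
  m31 ⊆ -1-11,-11--,1--11,1-1--
E = {-0-00, -11--, 1--11, 1-1--}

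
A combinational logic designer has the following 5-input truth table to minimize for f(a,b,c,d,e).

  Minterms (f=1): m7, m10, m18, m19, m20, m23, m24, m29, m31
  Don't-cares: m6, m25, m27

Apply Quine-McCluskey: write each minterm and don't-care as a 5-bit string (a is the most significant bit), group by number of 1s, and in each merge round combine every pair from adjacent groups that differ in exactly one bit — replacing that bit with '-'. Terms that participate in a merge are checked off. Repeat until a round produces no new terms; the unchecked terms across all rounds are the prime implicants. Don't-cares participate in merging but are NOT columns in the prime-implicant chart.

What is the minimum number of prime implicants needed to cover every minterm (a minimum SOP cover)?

6

Round 0: 00110✓ 00111✓ 01010 10010✓ 10011✓ 10100 10111✓ 11000✓ 11001✓ 11011✓ 11101✓ 11111✓
Round 1: -0111 0011- 1-011✓ 1-111✓ 10-11✓ 1001- 11-01✓ 11-11✓ 110-1✓ 1100- 111-1✓
Round 2: 1--11 11--1
PIs = {-0111, 0011-, 01010, 1--11, 1001-, 10100, 11--1, 1100-}
Coverage chart:
  m7: -0111,0011-
  m10: 01010 ←essential
  m18: 1001- ←essential
  m19: 1--11,1001-
  m20: 10100 ←essential
  m23: -0111,1--11
  m24: 1100- ←essential
  m29: 11--1 ←essential
  m31: 1--11,11--1
Essential: 01010, 1001-, 10100, 11--1, 1100-
Petrick residual → -0111
Min cover (6 terms): b'cde + a'bc'de' + ab'c'd + ab'cd'e' + abe + abc'd'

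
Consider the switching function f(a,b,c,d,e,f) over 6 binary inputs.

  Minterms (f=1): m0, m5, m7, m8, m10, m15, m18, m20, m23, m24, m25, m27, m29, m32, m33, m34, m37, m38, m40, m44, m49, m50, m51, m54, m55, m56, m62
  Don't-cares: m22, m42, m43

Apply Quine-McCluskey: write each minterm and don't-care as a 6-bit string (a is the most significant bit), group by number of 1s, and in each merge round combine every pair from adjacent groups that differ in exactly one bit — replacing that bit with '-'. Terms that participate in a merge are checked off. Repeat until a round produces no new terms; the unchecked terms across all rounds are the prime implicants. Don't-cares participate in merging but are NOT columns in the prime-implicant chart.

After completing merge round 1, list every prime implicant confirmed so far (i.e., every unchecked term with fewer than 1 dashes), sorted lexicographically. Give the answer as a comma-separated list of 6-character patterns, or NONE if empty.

NONE

size-2^0 implicants → 000000(✓)  000101(✓)  000111(✓)  001000(✓)  001010(✓)  001111(✓)  010010(✓)  010100(✓)  010110(✓)  010111(✓)  011000(✓)  011001(✓)  011011(✓)  011101(✓)  100000(✓)  100001(✓)  100010(✓)  100101(✓)  100110(✓)  101000(✓)  101010(✓)  101011(✓)  101100(✓)  110001(✓)  110010(✓)  110011(✓)  110110(✓)  110111(✓)  111000(✓)  111110(✓)
size-2^1 implicants → -00000(✓)  -00101  -01000(✓)  -01010(✓)  -10010(✓)  -10110(✓)  -10111(✓)  -11000(✓)  0-0111  0-1000(✓)  00-000(✓)  00-111  0001-1  0010-0(✓)  010-10(✓)  0101-0  01011-(✓)  011-01  0110-1  01100-  1-0001  1-0010(✓)  1-0110(✓)  1-1000(✓)  10-000(✓)  10-010(✓)  100-01  100-10(✓)  1000-0(✓)  10000-  101-00  1010-0(✓)  10101-  11-110  110-10(✓)  110-11(✓)  1100-1  11001-(✓)  11011-(✓)
size-2^2 implicants → --1000  -0-000  -010-0  -10-10  -1011-  1-0-10  10-0-0  110-1-
Unchecked terms (primes): --1000, -0-000, -00101, -010-0, -10-10, -1011-, 0-0111, 00-111, 0001-1, 0101-0, 011-01, 0110-1, 01100-, 1-0-10, 1-0001, 10-0-0, 100-01, 10000-, 101-00, 10101-, 11-110, 110-1-, 1100-1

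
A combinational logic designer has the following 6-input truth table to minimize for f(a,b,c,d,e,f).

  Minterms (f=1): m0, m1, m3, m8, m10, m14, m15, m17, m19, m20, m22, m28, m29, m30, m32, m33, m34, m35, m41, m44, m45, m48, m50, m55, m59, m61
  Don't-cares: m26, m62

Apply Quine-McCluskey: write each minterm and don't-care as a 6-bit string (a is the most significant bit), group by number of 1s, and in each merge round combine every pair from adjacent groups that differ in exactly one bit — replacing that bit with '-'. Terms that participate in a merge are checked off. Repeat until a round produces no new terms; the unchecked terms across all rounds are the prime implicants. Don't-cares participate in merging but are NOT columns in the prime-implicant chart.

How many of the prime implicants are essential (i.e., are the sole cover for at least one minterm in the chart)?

7

Round 0: 000000✓ 000001✓ 000011✓ 001000✓ 001010✓ 001110✓ 001111✓ 010001✓ 010011✓ 010100✓ 010110✓ 011010✓ 011100✓ 011101✓ 011110✓ 100000✓ 100001✓ 100010✓ 100011✓ 101001✓ 101100✓ 101101✓ 110000✓ 110010✓ 110111 111011 111101✓ 111110✓
Round 1: -00000✓ -00001✓ -00011✓ -11101 -11110 0-0001✓ 0-0011✓ 0-1010✓ 0-1110✓ 00-000 0000-1✓ 00000-✓ 001-10✓ 0010-0 00111- 01-100✓ 01-110✓ 0100-1✓ 0101-0✓ 011-10✓ 0111-0✓ 01110- 1-0000✓ 1-0010✓ 1-1101 10-001 1000-0✓ 1000-1✓ 10000-✓ 10001-✓ 101-01 10110- 1100-0✓
Round 2: -000-1 -0000- 0-00-1 0-1-10 01-1-0 1-00-0 1000--
PIs = {-000-1, -0000-, -11101, -11110, 0-00-1, 0-1-10, 00-000, 0010-0, 00111-, 01-1-0, 01110-, 1-00-0, 1-1101, 10-001, 1000--, 101-01, 10110-, 110111, 111011}
Coverage chart:
  m0: -0000-,00-000
  m1: -000-1,-0000-,0-00-1
  m3: -000-1,0-00-1
  m8: 00-000,0010-0
  m10: 0-1-10,0010-0
  m14: 0-1-10,00111-
  m15: 00111- ←essential
  m17: 0-00-1 ←essential
  m19: 0-00-1 ←essential
  m20: 01-1-0 ←essential
  m22: 01-1-0 ←essential
  m28: 01-1-0,01110-
  m29: -11101,01110-
  m30: -11110,0-1-10,01-1-0
  m32: -0000-,1-00-0,1000--
  m33: -000-1,-0000-,10-001,1000--
  m34: 1-00-0,1000--
  m35: -000-1,1000--
  m41: 10-001,101-01
  m44: 10110- ←essential
  m45: 1-1101,101-01,10110-
  m48: 1-00-0 ←essential
  m50: 1-00-0 ←essential
  m55: 110111 ←essential
  m59: 111011 ←essential
  m61: -11101,1-1101
Essential: 0-00-1, 00111-, 01-1-0, 1-00-0, 10110-, 110111, 111011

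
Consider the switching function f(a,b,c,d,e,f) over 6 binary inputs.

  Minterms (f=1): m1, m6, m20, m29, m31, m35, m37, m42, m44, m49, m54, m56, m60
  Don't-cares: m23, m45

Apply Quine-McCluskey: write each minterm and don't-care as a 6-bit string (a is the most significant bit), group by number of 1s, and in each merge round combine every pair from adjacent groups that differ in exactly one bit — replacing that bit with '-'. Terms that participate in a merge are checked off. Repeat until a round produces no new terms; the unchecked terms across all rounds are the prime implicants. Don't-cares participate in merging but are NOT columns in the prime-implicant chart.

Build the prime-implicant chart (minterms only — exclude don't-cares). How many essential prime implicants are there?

size-2^0 implicants → 000001  000110  010100  010111(✓)  011101(✓)  011111(✓)  100011  100101(✓)  101010  101100(✓)  101101(✓)  110001  110110  111000(✓)  111100(✓)
size-2^1 implicants → 01-111  0111-1  1-1100  10-101  10110-  111-00
Unchecked terms (primes): 000001, 000110, 01-111, 010100, 0111-1, 1-1100, 10-101, 100011, 101010, 10110-, 110001, 110110, 111-00
Minterm coverage:
  m1 ⊆ 000001 [E]
  m6 ⊆ 000110 [E]
  m20 ⊆ 010100 [E]
  m29 ⊆ 0111-1 [E]
  m31 ⊆ 01-111,0111-1
  m35 ⊆ 100011 [E]
  m37 ⊆ 10-101 [E]
  m42 ⊆ 101010 [E]
  m44 ⊆ 1-1100,10110-
  m49 ⊆ 110001 [E]
  m54 ⊆ 110110 [E]
  m56 ⊆ 111-00 [E]
  m60 ⊆ 1-1100,111-00
E = {000001, 000110, 010100, 0111-1, 10-101, 100011, 101010, 110001, 110110, 111-00}

10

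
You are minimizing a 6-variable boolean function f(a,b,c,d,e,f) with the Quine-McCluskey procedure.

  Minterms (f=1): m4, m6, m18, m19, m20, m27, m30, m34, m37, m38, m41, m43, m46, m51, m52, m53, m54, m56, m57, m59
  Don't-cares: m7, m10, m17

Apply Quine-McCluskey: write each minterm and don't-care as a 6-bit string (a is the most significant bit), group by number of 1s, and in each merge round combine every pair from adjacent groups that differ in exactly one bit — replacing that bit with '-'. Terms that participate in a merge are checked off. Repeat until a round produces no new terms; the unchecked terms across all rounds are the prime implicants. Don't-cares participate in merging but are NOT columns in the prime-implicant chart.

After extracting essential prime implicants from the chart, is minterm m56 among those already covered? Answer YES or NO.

YES

[col 0] 000100*, 000110*, 000111*, 001010, 010001*, 010010*, 010011*, 010100*, 011011*, 011110, 100010*, 100101*, 100110*, 101001*, 101011*, 101110*, 110011*, 110100*, 110101*, 110110*, 111000*, 111001*, 111011*
[col 1] -00110, -10011*, -10100, -11011*, 0-0100, 0001-0, 00011-, 01-011*, 0100-1, 01001-, 1-0101, 1-0110, 1-1001*, 1-1011*, 10-110, 100-10, 1010-1*, 11-011*, 1101-0, 11010-, 1110-1*, 11100-
[col 2] -1-011, 1-10-1
Prime implicants: -00110, -1-011, -10100, 0-0100, 0001-0, 00011-, 001010, 0100-1, 01001-, 011110, 1-0101, 1-0110, 1-10-1, 10-110, 100-10, 1101-0, 11010-, 11100-
PI chart (minterm → PIs covering it):
  4 | 0-0100,0001-0
  6 | -00110,0001-0,00011-
  18 | 01001-  (sole → essential)
  19 | -1-011,0100-1,01001-
  20 | -10100,0-0100
  27 | -1-011  (sole → essential)
  30 | 011110  (sole → essential)
  34 | 100-10  (sole → essential)
  37 | 1-0101  (sole → essential)
  38 | -00110,1-0110,10-110,100-10
  41 | 1-10-1  (sole → essential)
  43 | 1-10-1  (sole → essential)
  46 | 10-110  (sole → essential)
  51 | -1-011  (sole → essential)
  52 | -10100,1101-0,11010-
  53 | 1-0101,11010-
  54 | 1-0110,1101-0
  56 | 11100-  (sole → essential)
  57 | 1-10-1,11100-
  59 | -1-011,1-10-1
Essential prime implicants: -1-011, 01001-, 011110, 1-0101, 1-10-1, 10-110, 100-10, 11100-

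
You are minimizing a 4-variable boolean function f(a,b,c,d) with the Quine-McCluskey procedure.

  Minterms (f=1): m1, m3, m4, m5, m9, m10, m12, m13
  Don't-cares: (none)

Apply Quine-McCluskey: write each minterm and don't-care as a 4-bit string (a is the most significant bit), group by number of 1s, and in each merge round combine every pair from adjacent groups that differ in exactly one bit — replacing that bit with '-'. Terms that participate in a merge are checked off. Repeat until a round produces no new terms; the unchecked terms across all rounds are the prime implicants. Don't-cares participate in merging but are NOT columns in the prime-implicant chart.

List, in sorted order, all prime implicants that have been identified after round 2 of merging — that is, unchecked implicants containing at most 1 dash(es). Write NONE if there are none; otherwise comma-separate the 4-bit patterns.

[col 0] 0001*, 0011*, 0100*, 0101*, 1001*, 1010, 1100*, 1101*
[col 1] -001*, -100*, -101*, 0-01*, 00-1, 010-*, 1-01*, 110-*
[col 2] --01, -10-
Prime implicants: --01, -10-, 00-1, 1010

00-1, 1010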